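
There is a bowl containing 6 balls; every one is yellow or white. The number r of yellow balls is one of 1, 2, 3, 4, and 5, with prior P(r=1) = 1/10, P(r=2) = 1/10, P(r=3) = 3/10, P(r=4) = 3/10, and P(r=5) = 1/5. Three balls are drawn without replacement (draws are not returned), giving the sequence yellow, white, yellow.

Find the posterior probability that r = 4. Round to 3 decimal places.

0.414

For each hypothesis, P(data | H) works out to: P(data | r = 1) = (1/6)(5/5)(0/4) = 0; P(data | r = 2) = (2/6)(4/5)(1/4) = 1/15; P(data | r = 3) = (3/6)(3/5)(2/4) = 3/20; P(data | r = 4) = (4/6)(2/5)(3/4) = 1/5; P(data | r = 5) = (5/6)(1/5)(4/4) = 1/6.
Multiplying each by its prior: 1/10 · 0 = 0, 1/10 · 1/15 = 1/150, 3/10 · 3/20 = 9/200, 3/10 · 1/5 = 3/50, 1/5 · 1/6 = 1/30; these sum to 29/200.
By Bayes' rule, P(r = 4 | data) = (3/50) / (29/200) = 12/29.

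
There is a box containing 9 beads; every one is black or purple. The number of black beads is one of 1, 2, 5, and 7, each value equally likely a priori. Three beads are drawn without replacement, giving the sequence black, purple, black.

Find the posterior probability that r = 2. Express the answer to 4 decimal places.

0.0787

Under each hypothesis, the probability of the observed sequence is: P(data | r = 1) = (1/9)(8/8)(0/7) = 0; P(data | r = 2) = (2/9)(7/8)(1/7) = 0.027778; P(data | r = 5) = (5/9)(4/8)(4/7) = 0.15873; P(data | r = 7) = (7/9)(2/8)(6/7) = 0.16667.
The prior-weighted likelihoods are 1/4 · 0 = 0, 1/4 · 0.027778 = 0.0069444, 1/4 · 0.15873 = 0.039683, 1/4 · 0.16667 = 0.041667; with total 0.088294.
Hence P(r = 2 | data) = (0.0069444) / (0.088294) = 0.078652.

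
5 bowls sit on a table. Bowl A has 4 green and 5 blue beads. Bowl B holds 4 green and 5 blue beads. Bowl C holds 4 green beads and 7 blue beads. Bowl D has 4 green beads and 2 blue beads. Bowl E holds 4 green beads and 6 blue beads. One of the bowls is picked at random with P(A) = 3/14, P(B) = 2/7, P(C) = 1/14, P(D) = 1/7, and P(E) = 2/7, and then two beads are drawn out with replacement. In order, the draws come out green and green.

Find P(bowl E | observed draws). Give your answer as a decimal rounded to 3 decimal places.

Under each hypothesis, the probability of the observed sequence is: P(data | bowl A) = (4/9)(4/9) = 0.19753; P(data | bowl B) = (4/9)(4/9) = 0.19753; P(data | bowl C) = (4/11)(4/11) = 0.13223; P(data | bowl D) = (4/6)(4/6) = 0.44444; P(data | bowl E) = (4/10)(4/10) = 0.16.
Weighting by the prior gives 3/14 · 0.19753 = 0.042328, 2/7 · 0.19753 = 0.056437, 1/14 · 0.13223 = 0.0094451, 1/7 · 0.44444 = 0.063492, 2/7 · 0.16 = 0.045714; with total 0.21742.
By Bayes' rule, P(bowl E | data) = (0.045714) / (0.21742) = 0.21026.

0.210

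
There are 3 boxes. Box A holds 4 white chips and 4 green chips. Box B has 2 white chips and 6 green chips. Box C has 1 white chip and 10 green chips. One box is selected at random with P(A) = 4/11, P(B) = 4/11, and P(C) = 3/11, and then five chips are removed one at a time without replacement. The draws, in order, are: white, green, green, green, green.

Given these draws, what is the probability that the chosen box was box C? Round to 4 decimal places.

The likelihood of the observed sequence under each hypothesis: P(data | box A) = (4/8)(4/7)(3/6)(2/5)(1/4) = 0.014286; P(data | box B) = (2/8)(6/7)(5/6)(4/5)(3/4) = 0.10714; P(data | box C) = (1/11)(10/10)(9/9)(8/8)(7/7) = 0.090909.
Weighting by the prior gives 4/11 · 0.014286 = 0.0051948, 4/11 · 0.10714 = 0.038961, 3/11 · 0.090909 = 0.024793; summing to 0.068949.
By Bayes' rule, P(box C | data) = (0.024793) / (0.068949) = 0.35959.

0.3596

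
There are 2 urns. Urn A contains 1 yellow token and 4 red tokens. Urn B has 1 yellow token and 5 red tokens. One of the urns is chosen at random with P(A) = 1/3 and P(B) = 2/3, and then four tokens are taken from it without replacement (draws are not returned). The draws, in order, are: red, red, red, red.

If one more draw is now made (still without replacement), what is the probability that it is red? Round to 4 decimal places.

For each hypothesis, P(data | H) works out to: P(data | urn A) = (4/5)(3/4)(2/3)(1/2) = 1/5; P(data | urn B) = (5/6)(4/5)(3/4)(2/3) = 1/3.
Weighting by the prior gives 1/3 · 1/5 = 1/15, 2/3 · 1/3 = 2/9; summing to 13/45.
Dividing through by the total gives posterior P(urn A | data) = 3/13, P(urn B | data) = 10/13.
So P(red next | data) = Σ P(red next | H) P(H | data) = (0)(3/13) + (1/2)(10/13) = 5/13.

0.3846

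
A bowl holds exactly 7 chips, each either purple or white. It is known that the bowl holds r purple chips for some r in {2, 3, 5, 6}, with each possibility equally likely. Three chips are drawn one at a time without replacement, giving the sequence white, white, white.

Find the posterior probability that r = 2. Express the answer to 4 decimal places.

0.7143

Under each hypothesis, the probability of the observed sequence is: P(data | r = 2) = (5/7)(4/6)(3/5) = 2/7; P(data | r = 3) = (4/7)(3/6)(2/5) = 4/35; P(data | r = 5) = (2/7)(1/6)(0/5) = 0; P(data | r = 6) = (1/7)(0/6) = 0.
Multiplying each by its prior: 1/4 · 2/7 = 1/14, 1/4 · 4/35 = 1/35, 1/4 · 0 = 0, 1/4 · 0 = 0; with total 1/10.
By Bayes' rule, P(r = 2 | data) = (1/14) / (1/10) = 5/7.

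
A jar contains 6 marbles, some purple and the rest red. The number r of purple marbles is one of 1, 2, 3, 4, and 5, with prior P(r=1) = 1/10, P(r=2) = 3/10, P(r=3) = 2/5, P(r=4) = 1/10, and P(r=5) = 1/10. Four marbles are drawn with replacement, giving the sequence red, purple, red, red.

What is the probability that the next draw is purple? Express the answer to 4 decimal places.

0.3866

The likelihood of the observed sequence under each hypothesis: P(data | r = 1) = (5/6)(1/6)(5/6)(5/6) = 0.096451; P(data | r = 2) = (4/6)(2/6)(4/6)(4/6) = 0.098765; P(data | r = 3) = (3/6)(3/6)(3/6)(3/6) = 0.0625; P(data | r = 4) = (2/6)(4/6)(2/6)(2/6) = 0.024691; P(data | r = 5) = (1/6)(5/6)(1/6)(1/6) = 0.003858.
Weighting by the prior gives 1/10 · 0.096451 = 0.0096451, 3/10 · 0.098765 = 0.02963, 2/5 · 0.0625 = 0.025, 1/10 · 0.024691 = 0.0024691, 1/10 · 0.003858 = 0.0003858; summing to 0.06713.
Normalising, the posterior is P(r = 1 | data) = 0.14368, P(r = 2 | data) = 0.44138, P(r = 3 | data) = 0.37241, P(r = 4 | data) = 0.036782, P(r = 5 | data) = 0.0057471.
So P(purple next | data) = Σ P(purple next | H) P(H | data) = (1/6)(0.14368) + (1/3)(0.44138) + (1/2)(0.37241) + (2/3)(0.036782) + (5/6)(0.0057471) = 0.38659.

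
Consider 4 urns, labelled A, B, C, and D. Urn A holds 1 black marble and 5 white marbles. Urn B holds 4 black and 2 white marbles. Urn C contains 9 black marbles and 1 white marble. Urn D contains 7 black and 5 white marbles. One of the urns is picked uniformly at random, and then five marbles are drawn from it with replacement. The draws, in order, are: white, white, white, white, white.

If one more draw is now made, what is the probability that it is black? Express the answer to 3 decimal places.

Under each hypothesis, the probability of the observed sequence is: P(data | urn A) = (5/6)(5/6)(5/6)(5/6)(5/6) = 0.40188; P(data | urn B) = (2/6)(2/6)(2/6)(2/6)(2/6) = 0.0041152; P(data | urn C) = (1/10)(1/10)(1/10)(1/10)(1/10) = 1e-05; P(data | urn D) = (5/12)(5/12)(5/12)(5/12)(5/12) = 0.012559.
Weighting by the prior gives 1/4 · 0.40188 = 0.10047, 1/4 · 0.0041152 = 0.0010288, 1/4 · 1e-05 = 2.5e-06, 1/4 · 0.012559 = 0.0031397; these sum to 0.10464.
The posterior is then P(urn A | data) = 0.96014, P(urn B | data) = 0.0098318, P(urn C | data) = 2.3891e-05, P(urn D | data) = 0.030004.
Averaging over the posterior, P(black next | data) = (1/6)(0.96014) + (2/3)(0.0098318) + (9/10)(2.3891e-05) + (7/12)(0.030004) = 0.1841.

0.184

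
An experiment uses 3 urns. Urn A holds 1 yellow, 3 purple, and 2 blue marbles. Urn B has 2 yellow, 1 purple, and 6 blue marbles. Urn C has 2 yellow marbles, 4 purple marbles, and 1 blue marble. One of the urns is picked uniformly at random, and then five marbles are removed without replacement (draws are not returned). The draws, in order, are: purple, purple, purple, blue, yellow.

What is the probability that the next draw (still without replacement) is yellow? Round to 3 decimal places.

Under each hypothesis, the probability of the observed sequence is: P(data | urn A) = (3/6)(2/5)(1/4)(2/3)(1/2) = 1/60; P(data | urn B) = (1/9)(0/8) = 0; P(data | urn C) = (4/7)(3/6)(2/5)(1/4)(2/3) = 2/105.
Multiplying each by its prior: 1/3 · 1/60 = 1/180, 1/3 · 0 = 0, 1/3 · 2/105 = 2/315; these sum to 1/84.
Normalising, the posterior is P(urn A | data) = 7/15, P(urn B | data) = 0, P(urn C | data) = 8/15.
So P(yellow next | data) = Σ P(yellow next | H) P(H | data) = (0)(7/15) + (1/2)(8/15) = 4/15.

0.267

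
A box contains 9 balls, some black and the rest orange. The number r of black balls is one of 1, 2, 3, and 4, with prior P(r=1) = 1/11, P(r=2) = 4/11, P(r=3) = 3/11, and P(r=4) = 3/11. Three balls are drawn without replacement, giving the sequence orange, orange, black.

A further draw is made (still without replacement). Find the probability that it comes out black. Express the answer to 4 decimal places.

0.2949

Compute the likelihood of the observed sequence for each case: P(data | r = 1) = (8/9)(7/8)(1/7) = 1/9; P(data | r = 2) = (7/9)(6/8)(2/7) = 1/6; P(data | r = 3) = (6/9)(5/8)(3/7) = 5/28; P(data | r = 4) = (5/9)(4/8)(4/7) = 10/63.
Multiplying each by its prior: 1/11 · 1/9 = 1/99, 4/11 · 1/6 = 2/33, 3/11 · 5/28 = 15/308, 3/11 · 10/63 = 10/231; summing to 41/252.
Normalising, the posterior is P(r = 1 | data) = 28/451, P(r = 2 | data) = 168/451, P(r = 3 | data) = 135/451, P(r = 4 | data) = 120/451.
Averaging over the posterior, P(black next | data) = (0)(28/451) + (1/6)(168/451) + (1/3)(135/451) + (1/2)(120/451) = 133/451.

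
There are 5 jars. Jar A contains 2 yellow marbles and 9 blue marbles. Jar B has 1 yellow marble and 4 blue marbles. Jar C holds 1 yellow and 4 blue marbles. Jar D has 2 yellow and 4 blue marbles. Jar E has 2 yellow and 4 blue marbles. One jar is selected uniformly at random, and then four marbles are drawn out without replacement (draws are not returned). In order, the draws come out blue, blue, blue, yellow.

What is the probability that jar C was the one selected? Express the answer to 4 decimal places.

0.2519

Compute the likelihood of the observed sequence for each case: P(data | jar A) = (9/11)(8/10)(7/9)(2/8) = 7/55; P(data | jar B) = (4/5)(3/4)(2/3)(1/2) = 1/5; P(data | jar C) = (4/5)(3/4)(2/3)(1/2) = 1/5; P(data | jar D) = (4/6)(3/5)(2/4)(2/3) = 2/15; P(data | jar E) = (4/6)(3/5)(2/4)(2/3) = 2/15.
The prior-weighted likelihoods are 1/5 · 7/55 = 7/275, 1/5 · 1/5 = 1/25, 1/5 · 1/5 = 1/25, 1/5 · 2/15 = 2/75, 1/5 · 2/15 = 2/75; summing to 131/825.
By Bayes' rule, P(jar C | data) = (1/25) / (131/825) = 33/131.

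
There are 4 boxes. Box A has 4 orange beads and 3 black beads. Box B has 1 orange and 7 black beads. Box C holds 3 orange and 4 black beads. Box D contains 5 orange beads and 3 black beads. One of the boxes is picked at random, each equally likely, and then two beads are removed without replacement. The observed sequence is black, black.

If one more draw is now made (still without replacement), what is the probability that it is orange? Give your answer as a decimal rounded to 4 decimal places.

0.3889

Under each hypothesis, the probability of the observed sequence is: P(data | box A) = (3/7)(2/6) = 1/7; P(data | box B) = (7/8)(6/7) = 3/4; P(data | box C) = (4/7)(3/6) = 2/7; P(data | box D) = (3/8)(2/7) = 3/28.
Multiplying each by its prior: 1/4 · 1/7 = 1/28, 1/4 · 3/4 = 3/16, 1/4 · 2/7 = 1/14, 1/4 · 3/28 = 3/112; summing to 9/28.
Normalising, the posterior is P(box A | data) = 1/9, P(box B | data) = 7/12, P(box C | data) = 2/9, P(box D | data) = 1/12.
So P(orange next | data) = Σ P(orange next | H) P(H | data) = (4/5)(1/9) + (1/6)(7/12) + (3/5)(2/9) + (5/6)(1/12) = 7/18.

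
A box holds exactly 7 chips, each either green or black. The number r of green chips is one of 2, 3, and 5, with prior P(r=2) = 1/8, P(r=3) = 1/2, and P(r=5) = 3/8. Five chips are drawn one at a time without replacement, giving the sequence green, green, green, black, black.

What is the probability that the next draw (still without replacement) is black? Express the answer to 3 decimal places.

0.444

The likelihood of the observed sequence under each hypothesis: P(data | r = 2) = (2/7)(1/6)(0/5) = 0; P(data | r = 3) = (3/7)(2/6)(1/5)(4/4)(3/3) = 1/35; P(data | r = 5) = (5/7)(4/6)(3/5)(2/4)(1/3) = 1/21.
Weighting by the prior gives 1/8 · 0 = 0, 1/2 · 1/35 = 1/70, 3/8 · 1/21 = 1/56; these sum to 9/280.
Dividing through by the total gives posterior P(r = 2 | data) = 0, P(r = 3 | data) = 4/9, P(r = 5 | data) = 5/9.
The predictive probability is P(black next | data) = (1)(4/9) + (0)(5/9) = 4/9.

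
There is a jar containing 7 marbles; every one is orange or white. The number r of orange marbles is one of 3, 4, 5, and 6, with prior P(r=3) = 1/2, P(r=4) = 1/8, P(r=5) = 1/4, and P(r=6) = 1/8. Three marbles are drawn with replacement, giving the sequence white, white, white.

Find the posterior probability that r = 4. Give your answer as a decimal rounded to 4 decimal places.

For each hypothesis, P(data | H) works out to: P(data | r = 3) = (4/7)(4/7)(4/7) = 0.18659; P(data | r = 4) = (3/7)(3/7)(3/7) = 0.078717; P(data | r = 5) = (2/7)(2/7)(2/7) = 0.023324; P(data | r = 6) = (1/7)(1/7)(1/7) = 0.0029155.
The prior-weighted likelihoods are 1/2 · 0.18659 = 0.093294, 1/8 · 0.078717 = 0.0098397, 1/4 · 0.023324 = 0.0058309, 1/8 · 0.0029155 = 0.00036443; summing to 0.10933.
Therefore the posterior P(r = 4 | data) = (0.0098397) / (0.10933) = 0.09.

0.0900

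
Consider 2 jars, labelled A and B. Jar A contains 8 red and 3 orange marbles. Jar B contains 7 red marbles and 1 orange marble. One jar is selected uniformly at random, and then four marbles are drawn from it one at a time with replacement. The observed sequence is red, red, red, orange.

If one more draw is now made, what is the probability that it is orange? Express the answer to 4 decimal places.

Under each hypothesis, the probability of the observed sequence is: P(data | jar A) = (8/11)(8/11)(8/11)(3/11) = 0.10491; P(data | jar B) = (7/8)(7/8)(7/8)(1/8) = 0.08374.
The prior-weighted likelihoods are 1/2 · 0.10491 = 0.052455, 1/2 · 0.08374 = 0.04187; summing to 0.094326.
Dividing through by the total gives posterior P(jar A | data) = 0.55611, P(jar B | data) = 0.44389.
Averaging over the posterior, P(orange next | data) = (3/11)(0.55611) + (1/8)(0.44389) = 0.20715.

0.2072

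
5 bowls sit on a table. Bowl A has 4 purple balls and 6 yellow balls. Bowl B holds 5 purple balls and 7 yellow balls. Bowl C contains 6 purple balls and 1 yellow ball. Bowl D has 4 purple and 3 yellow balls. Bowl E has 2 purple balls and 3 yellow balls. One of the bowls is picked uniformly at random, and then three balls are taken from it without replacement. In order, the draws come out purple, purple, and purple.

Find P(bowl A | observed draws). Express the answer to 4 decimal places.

0.0436

Compute the likelihood of the observed sequence for each case: P(data | bowl A) = (4/10)(3/9)(2/8) = 0.033333; P(data | bowl B) = (5/12)(4/11)(3/10) = 0.045455; P(data | bowl C) = (6/7)(5/6)(4/5) = 0.57143; P(data | bowl D) = (4/7)(3/6)(2/5) = 0.11429; P(data | bowl E) = (2/5)(1/4)(0/3) = 0.
Multiplying each by its prior: 1/5 · 0.033333 = 0.0066667, 1/5 · 0.045455 = 0.0090909, 1/5 · 0.57143 = 0.11429, 1/5 · 0.11429 = 0.022857, 1/5 · 0 = 0; summing to 0.1529.
Therefore the posterior P(bowl A | data) = (0.0066667) / (0.1529) = 0.043601.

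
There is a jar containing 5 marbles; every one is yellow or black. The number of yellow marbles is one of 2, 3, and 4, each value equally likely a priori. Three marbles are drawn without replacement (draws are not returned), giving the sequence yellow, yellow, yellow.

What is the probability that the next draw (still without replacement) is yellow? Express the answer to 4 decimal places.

The likelihood of the observed sequence under each hypothesis: P(data | r = 2) = (2/5)(1/4)(0/3) = 0; P(data | r = 3) = (3/5)(2/4)(1/3) = 1/10; P(data | r = 4) = (4/5)(3/4)(2/3) = 2/5.
The prior-weighted likelihoods are 1/3 · 0 = 0, 1/3 · 1/10 = 1/30, 1/3 · 2/5 = 2/15; these sum to 1/6.
The posterior is then P(r = 2 | data) = 0, P(r = 3 | data) = 1/5, P(r = 4 | data) = 4/5.
So P(yellow next | data) = Σ P(yellow next | H) P(H | data) = (0)(1/5) + (1/2)(4/5) = 2/5.

0.4000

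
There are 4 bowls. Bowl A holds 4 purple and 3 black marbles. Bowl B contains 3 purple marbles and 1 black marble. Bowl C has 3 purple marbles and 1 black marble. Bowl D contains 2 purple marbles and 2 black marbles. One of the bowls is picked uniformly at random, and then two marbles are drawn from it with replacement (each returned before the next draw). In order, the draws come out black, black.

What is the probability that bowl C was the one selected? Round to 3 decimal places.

0.112

Under each hypothesis, the probability of the observed sequence is: P(data | bowl A) = (3/7)(3/7) = 0.18367; P(data | bowl B) = (1/4)(1/4) = 0.0625; P(data | bowl C) = (1/4)(1/4) = 0.0625; P(data | bowl D) = (2/4)(2/4) = 0.25.
Weighting by the prior gives 1/4 · 0.18367 = 0.045918, 1/4 · 0.0625 = 0.015625, 1/4 · 0.0625 = 0.015625, 1/4 · 0.25 = 0.0625; with total 0.13967.
So P(bowl C | data) = (0.015625) / (0.13967) = 0.11187.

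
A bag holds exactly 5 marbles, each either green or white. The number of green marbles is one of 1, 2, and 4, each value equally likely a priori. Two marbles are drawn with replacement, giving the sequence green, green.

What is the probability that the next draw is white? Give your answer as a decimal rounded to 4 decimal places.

0.3048

Under each hypothesis, the probability of the observed sequence is: P(data | r = 1) = (1/5)(1/5) = 1/25; P(data | r = 2) = (2/5)(2/5) = 4/25; P(data | r = 4) = (4/5)(4/5) = 16/25.
Weighting by the prior gives 1/3 · 1/25 = 1/75, 1/3 · 4/25 = 4/75, 1/3 · 16/25 = 16/75; these sum to 7/25.
Normalising, the posterior is P(r = 1 | data) = 1/21, P(r = 2 | data) = 4/21, P(r = 4 | data) = 16/21.
So P(white next | data) = Σ P(white next | H) P(H | data) = (4/5)(1/21) + (3/5)(4/21) + (1/5)(16/21) = 32/105.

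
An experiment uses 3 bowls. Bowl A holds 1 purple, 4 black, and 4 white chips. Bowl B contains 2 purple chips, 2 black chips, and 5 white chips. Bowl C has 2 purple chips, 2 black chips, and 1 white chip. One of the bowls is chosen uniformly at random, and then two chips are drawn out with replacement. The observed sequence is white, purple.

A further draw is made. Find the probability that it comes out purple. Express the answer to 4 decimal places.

For each hypothesis, P(data | H) works out to: P(data | bowl A) = (4/9)(1/9) = 0.049383; P(data | bowl B) = (5/9)(2/9) = 0.12346; P(data | bowl C) = (1/5)(2/5) = 0.08.
Multiplying each by its prior: 1/3 · 0.049383 = 0.016461, 1/3 · 0.12346 = 0.041152, 1/3 · 0.08 = 0.026667; with total 0.08428.
The posterior is then P(bowl A | data) = 0.19531, P(bowl B | data) = 0.48828, P(bowl C | data) = 0.31641.
So P(purple next | data) = Σ P(purple next | H) P(H | data) = (1/9)(0.19531) + (2/9)(0.48828) + (2/5)(0.31641) = 0.25677.

0.2568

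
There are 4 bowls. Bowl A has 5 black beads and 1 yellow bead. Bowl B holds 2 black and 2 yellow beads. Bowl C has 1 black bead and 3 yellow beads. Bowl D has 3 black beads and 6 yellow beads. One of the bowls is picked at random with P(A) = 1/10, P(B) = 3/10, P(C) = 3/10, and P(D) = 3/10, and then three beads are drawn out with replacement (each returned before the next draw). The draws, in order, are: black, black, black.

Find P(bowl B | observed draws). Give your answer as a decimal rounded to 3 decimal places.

Under each hypothesis, the probability of the observed sequence is: P(data | bowl A) = (5/6)(5/6)(5/6) = 0.5787; P(data | bowl B) = (2/4)(2/4)(2/4) = 0.125; P(data | bowl C) = (1/4)(1/4)(1/4) = 0.015625; P(data | bowl D) = (3/9)(3/9)(3/9) = 0.037037.
Multiplying each by its prior: 1/10 · 0.5787 = 0.05787, 3/10 · 0.125 = 0.0375, 3/10 · 0.015625 = 0.0046875, 3/10 · 0.037037 = 0.011111; these sum to 0.11117.
By Bayes' rule, P(bowl B | data) = (0.0375) / (0.11117) = 0.33732.

0.337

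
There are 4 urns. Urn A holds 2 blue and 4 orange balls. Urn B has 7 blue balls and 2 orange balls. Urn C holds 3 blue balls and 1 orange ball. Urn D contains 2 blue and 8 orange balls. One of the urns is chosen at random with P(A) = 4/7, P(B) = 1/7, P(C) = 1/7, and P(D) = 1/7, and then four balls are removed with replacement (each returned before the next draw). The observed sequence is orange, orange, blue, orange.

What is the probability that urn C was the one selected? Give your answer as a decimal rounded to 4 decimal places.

0.0226

The likelihood of the observed sequence under each hypothesis: P(data | urn A) = (4/6)(4/6)(2/6)(4/6) = 0.098765; P(data | urn B) = (2/9)(2/9)(7/9)(2/9) = 0.0085353; P(data | urn C) = (1/4)(1/4)(3/4)(1/4) = 0.011719; P(data | urn D) = (8/10)(8/10)(2/10)(8/10) = 0.1024.
Weighting by the prior gives 4/7 · 0.098765 = 0.056437, 1/7 · 0.0085353 = 0.0012193, 1/7 · 0.011719 = 0.0016741, 1/7 · 0.1024 = 0.014629; summing to 0.073959.
So P(urn C | data) = (0.0016741) / (0.073959) = 0.022635.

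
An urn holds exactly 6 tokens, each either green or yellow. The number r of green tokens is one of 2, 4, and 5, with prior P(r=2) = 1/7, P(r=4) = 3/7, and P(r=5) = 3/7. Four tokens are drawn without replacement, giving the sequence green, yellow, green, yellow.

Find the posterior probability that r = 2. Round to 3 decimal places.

For each hypothesis, P(data | H) works out to: P(data | r = 2) = (2/6)(4/5)(1/4)(3/3) = 1/15; P(data | r = 4) = (4/6)(2/5)(3/4)(1/3) = 1/15; P(data | r = 5) = (5/6)(1/5)(4/4)(0/3) = 0.
Weighting by the prior gives 1/7 · 1/15 = 1/105, 3/7 · 1/15 = 1/35, 3/7 · 0 = 0; these sum to 4/105.
So P(r = 2 | data) = (1/105) / (4/105) = 1/4.

0.250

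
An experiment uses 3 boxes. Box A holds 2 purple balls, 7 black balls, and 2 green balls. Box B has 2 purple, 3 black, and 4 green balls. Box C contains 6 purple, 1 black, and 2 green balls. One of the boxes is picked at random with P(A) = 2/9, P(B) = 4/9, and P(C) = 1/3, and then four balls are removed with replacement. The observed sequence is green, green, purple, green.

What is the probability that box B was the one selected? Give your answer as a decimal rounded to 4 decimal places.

Under each hypothesis, the probability of the observed sequence is: P(data | box A) = (2/11)(2/11)(2/11)(2/11) = 0.0010928; P(data | box B) = (4/9)(4/9)(2/9)(4/9) = 0.019509; P(data | box C) = (2/9)(2/9)(6/9)(2/9) = 0.007316.
Multiplying each by its prior: 2/9 · 0.0010928 = 0.00024285, 4/9 · 0.019509 = 0.0086708, 1/3 · 0.007316 = 0.0024387; these sum to 0.011352.
Therefore the posterior P(box B | data) = (0.0086708) / (0.011352) = 0.76379.

0.7638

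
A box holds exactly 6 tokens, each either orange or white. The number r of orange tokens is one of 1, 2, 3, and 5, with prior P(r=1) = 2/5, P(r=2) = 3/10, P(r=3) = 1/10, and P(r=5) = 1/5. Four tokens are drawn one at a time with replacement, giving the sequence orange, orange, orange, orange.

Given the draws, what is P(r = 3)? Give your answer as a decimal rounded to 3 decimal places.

0.059

The likelihood of the observed sequence under each hypothesis: P(data | r = 1) = (1/6)(1/6)(1/6)(1/6) = 0.0007716; P(data | r = 2) = (2/6)(2/6)(2/6)(2/6) = 0.012346; P(data | r = 3) = (3/6)(3/6)(3/6)(3/6) = 0.0625; P(data | r = 5) = (5/6)(5/6)(5/6)(5/6) = 0.48225.
The prior-weighted likelihoods are 2/5 · 0.0007716 = 0.00030864, 3/10 · 0.012346 = 0.0037037, 1/10 · 0.0625 = 0.00625, 1/5 · 0.48225 = 0.096451; with total 0.10671.
So P(r = 3 | data) = (0.00625) / (0.10671) = 0.058568.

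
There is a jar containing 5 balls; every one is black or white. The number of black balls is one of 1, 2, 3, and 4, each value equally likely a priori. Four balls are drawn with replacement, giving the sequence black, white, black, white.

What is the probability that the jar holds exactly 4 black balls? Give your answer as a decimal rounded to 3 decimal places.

Under each hypothesis, the probability of the observed sequence is: P(data | r = 1) = (1/5)(4/5)(1/5)(4/5) = 16/625; P(data | r = 2) = (2/5)(3/5)(2/5)(3/5) = 36/625; P(data | r = 3) = (3/5)(2/5)(3/5)(2/5) = 36/625; P(data | r = 4) = (4/5)(1/5)(4/5)(1/5) = 16/625.
The prior-weighted likelihoods are 1/4 · 16/625 = 4/625, 1/4 · 36/625 = 9/625, 1/4 · 36/625 = 9/625, 1/4 · 16/625 = 4/625; with total 26/625.
Hence P(r = 4 | data) = (4/625) / (26/625) = 2/13.

0.154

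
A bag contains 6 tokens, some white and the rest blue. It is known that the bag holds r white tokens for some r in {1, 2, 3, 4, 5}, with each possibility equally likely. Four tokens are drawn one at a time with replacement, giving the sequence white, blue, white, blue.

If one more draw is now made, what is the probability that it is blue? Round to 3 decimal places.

For each hypothesis, P(data | H) works out to: P(data | r = 1) = (1/6)(5/6)(1/6)(5/6) = 0.01929; P(data | r = 2) = (2/6)(4/6)(2/6)(4/6) = 0.049383; P(data | r = 3) = (3/6)(3/6)(3/6)(3/6) = 0.0625; P(data | r = 4) = (4/6)(2/6)(4/6)(2/6) = 0.049383; P(data | r = 5) = (5/6)(1/6)(5/6)(1/6) = 0.01929.
The prior-weighted likelihoods are 1/5 · 0.01929 = 0.003858, 1/5 · 0.049383 = 0.0098765, 1/5 · 0.0625 = 0.0125, 1/5 · 0.049383 = 0.0098765, 1/5 · 0.01929 = 0.003858; with total 0.039969.
The posterior is then P(r = 1 | data) = 0.096525, P(r = 2 | data) = 0.2471, P(r = 3 | data) = 0.31274, P(r = 4 | data) = 0.2471, P(r = 5 | data) = 0.096525.
The predictive probability is P(blue next | data) = (5/6)(0.096525) + (2/3)(0.2471) + (1/2)(0.31274) + (1/3)(0.2471) + (1/6)(0.096525) = 0.5.

0.500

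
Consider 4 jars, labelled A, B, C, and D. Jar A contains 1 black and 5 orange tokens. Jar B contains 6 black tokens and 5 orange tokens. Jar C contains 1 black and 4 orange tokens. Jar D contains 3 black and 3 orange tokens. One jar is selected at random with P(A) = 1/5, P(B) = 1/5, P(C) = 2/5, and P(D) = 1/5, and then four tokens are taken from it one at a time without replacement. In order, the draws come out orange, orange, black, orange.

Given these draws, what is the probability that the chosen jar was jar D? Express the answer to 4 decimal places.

0.0755

Compute the likelihood of the observed sequence for each case: P(data | jar A) = (5/6)(4/5)(1/4)(3/3) = 0.16667; P(data | jar B) = (5/11)(4/10)(6/9)(3/8) = 0.045455; P(data | jar C) = (4/5)(3/4)(1/3)(2/2) = 0.2; P(data | jar D) = (3/6)(2/5)(3/4)(1/3) = 0.05.
Weighting by the prior gives 1/5 · 0.16667 = 0.033333, 1/5 · 0.045455 = 0.0090909, 2/5 · 0.2 = 0.08, 1/5 · 0.05 = 0.01; summing to 0.13242.
Therefore the posterior P(jar D | data) = (0.01) / (0.13242) = 0.075515.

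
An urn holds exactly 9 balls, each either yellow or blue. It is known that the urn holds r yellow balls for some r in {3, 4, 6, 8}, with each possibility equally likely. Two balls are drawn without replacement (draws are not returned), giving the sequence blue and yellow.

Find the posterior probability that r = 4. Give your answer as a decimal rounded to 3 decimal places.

0.313

Compute the likelihood of the observed sequence for each case: P(data | r = 3) = (6/9)(3/8) = 1/4; P(data | r = 4) = (5/9)(4/8) = 5/18; P(data | r = 6) = (3/9)(6/8) = 1/4; P(data | r = 8) = (1/9)(8/8) = 1/9.
Weighting by the prior gives 1/4 · 1/4 = 1/16, 1/4 · 5/18 = 5/72, 1/4 · 1/4 = 1/16, 1/4 · 1/9 = 1/36; summing to 2/9.
So P(r = 4 | data) = (5/72) / (2/9) = 5/16.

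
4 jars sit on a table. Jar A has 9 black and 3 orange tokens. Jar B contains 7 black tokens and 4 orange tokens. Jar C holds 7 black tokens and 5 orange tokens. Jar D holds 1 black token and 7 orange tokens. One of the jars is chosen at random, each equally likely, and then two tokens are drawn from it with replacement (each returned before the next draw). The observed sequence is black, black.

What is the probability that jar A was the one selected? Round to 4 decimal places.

Compute the likelihood of the observed sequence for each case: P(data | jar A) = (9/12)(9/12) = 0.5625; P(data | jar B) = (7/11)(7/11) = 0.40496; P(data | jar C) = (7/12)(7/12) = 0.34028; P(data | jar D) = (1/8)(1/8) = 0.015625.
Multiplying each by its prior: 1/4 · 0.5625 = 0.14062, 1/4 · 0.40496 = 0.10124, 1/4 · 0.34028 = 0.085069, 1/4 · 0.015625 = 0.0039062; these sum to 0.33084.
Hence P(jar A | data) = (0.14062) / (0.33084) = 0.42505.

0.4251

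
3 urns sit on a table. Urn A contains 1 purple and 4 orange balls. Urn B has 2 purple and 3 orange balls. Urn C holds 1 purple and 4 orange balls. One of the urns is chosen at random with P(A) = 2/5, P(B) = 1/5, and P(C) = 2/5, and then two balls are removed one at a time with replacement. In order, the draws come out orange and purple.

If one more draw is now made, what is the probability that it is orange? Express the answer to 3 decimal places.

0.745

The likelihood of the observed sequence under each hypothesis: P(data | urn A) = (4/5)(1/5) = 4/25; P(data | urn B) = (3/5)(2/5) = 6/25; P(data | urn C) = (4/5)(1/5) = 4/25.
Multiplying each by its prior: 2/5 · 4/25 = 8/125, 1/5 · 6/25 = 6/125, 2/5 · 4/25 = 8/125; with total 22/125.
The posterior is then P(urn A | data) = 4/11, P(urn B | data) = 3/11, P(urn C | data) = 4/11.
The predictive probability is P(orange next | data) = (4/5)(4/11) + (3/5)(3/11) + (4/5)(4/11) = 41/55.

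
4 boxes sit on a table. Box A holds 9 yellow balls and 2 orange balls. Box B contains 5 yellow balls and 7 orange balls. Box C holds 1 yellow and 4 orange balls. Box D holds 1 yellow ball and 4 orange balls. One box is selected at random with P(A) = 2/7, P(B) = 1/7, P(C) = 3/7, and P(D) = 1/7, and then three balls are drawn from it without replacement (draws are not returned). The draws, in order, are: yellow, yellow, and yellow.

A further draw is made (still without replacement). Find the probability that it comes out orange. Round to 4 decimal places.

0.2726

For each hypothesis, P(data | H) works out to: P(data | box A) = (9/11)(8/10)(7/9) = 28/55; P(data | box B) = (5/12)(4/11)(3/10) = 1/22; P(data | box C) = (1/5)(0/4) = 0; P(data | box D) = (1/5)(0/4) = 0.
Weighting by the prior gives 2/7 · 28/55 = 8/55, 1/7 · 1/22 = 1/154, 3/7 · 0 = 0, 1/7 · 0 = 0; summing to 117/770.
The posterior is then P(box A | data) = 0.95726, P(box B | data) = 0.042735, P(box C | data) = 0, P(box D | data) = 0.
So P(orange next | data) = Σ P(orange next | H) P(H | data) = (1/4)(0.95726) + (7/9)(0.042735) = 0.27255.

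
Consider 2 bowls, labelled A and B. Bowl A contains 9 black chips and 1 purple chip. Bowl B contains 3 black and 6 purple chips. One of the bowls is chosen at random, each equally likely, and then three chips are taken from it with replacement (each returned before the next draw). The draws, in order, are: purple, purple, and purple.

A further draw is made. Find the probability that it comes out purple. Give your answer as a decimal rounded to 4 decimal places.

Under each hypothesis, the probability of the observed sequence is: P(data | bowl A) = (1/10)(1/10)(1/10) = 0.001; P(data | bowl B) = (6/9)(6/9)(6/9) = 0.2963.
The prior-weighted likelihoods are 1/2 · 0.001 = 0.0005, 1/2 · 0.2963 = 0.14815; with total 0.14865.
Dividing through by the total gives posterior P(bowl A | data) = 0.0033636, P(bowl B | data) = 0.99664.
The predictive probability is P(purple next | data) = (1/10)(0.0033636) + (2/3)(0.99664) = 0.66476.

0.6648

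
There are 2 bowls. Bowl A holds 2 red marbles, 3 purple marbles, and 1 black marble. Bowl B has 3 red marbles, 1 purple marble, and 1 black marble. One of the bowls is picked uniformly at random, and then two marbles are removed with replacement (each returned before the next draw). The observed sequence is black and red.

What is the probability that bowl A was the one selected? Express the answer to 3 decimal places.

Compute the likelihood of the observed sequence for each case: P(data | bowl A) = (1/6)(2/6) = 1/18; P(data | bowl B) = (1/5)(3/5) = 3/25.
Multiplying each by its prior: 1/2 · 1/18 = 1/36, 1/2 · 3/25 = 3/50; with total 79/900.
Hence P(bowl A | data) = (1/36) / (79/900) = 25/79.

0.316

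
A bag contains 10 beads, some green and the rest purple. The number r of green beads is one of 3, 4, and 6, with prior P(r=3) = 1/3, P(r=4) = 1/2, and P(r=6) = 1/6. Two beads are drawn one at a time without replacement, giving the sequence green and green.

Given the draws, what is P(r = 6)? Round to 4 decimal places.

0.3846

The likelihood of the observed sequence under each hypothesis: P(data | r = 3) = (3/10)(2/9) = 1/15; P(data | r = 4) = (4/10)(3/9) = 2/15; P(data | r = 6) = (6/10)(5/9) = 1/3.
Weighting by the prior gives 1/3 · 1/15 = 1/45, 1/2 · 2/15 = 1/15, 1/6 · 1/3 = 1/18; summing to 13/90.
Therefore the posterior P(r = 6 | data) = (1/18) / (13/90) = 5/13.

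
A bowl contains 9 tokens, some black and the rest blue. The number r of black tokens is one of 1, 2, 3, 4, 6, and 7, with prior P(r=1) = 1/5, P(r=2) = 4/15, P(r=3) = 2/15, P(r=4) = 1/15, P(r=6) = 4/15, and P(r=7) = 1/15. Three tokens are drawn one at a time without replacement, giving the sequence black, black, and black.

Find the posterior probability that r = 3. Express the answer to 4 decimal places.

0.0165

For each hypothesis, P(data | H) works out to: P(data | r = 1) = (1/9)(0/8) = 0; P(data | r = 2) = (2/9)(1/8)(0/7) = 0; P(data | r = 3) = (3/9)(2/8)(1/7) = 0.011905; P(data | r = 4) = (4/9)(3/8)(2/7) = 0.047619; P(data | r = 6) = (6/9)(5/8)(4/7) = 0.2381; P(data | r = 7) = (7/9)(6/8)(5/7) = 0.41667.
Weighting by the prior gives 1/5 · 0 = 0, 4/15 · 0 = 0, 2/15 · 0.011905 = 0.0015873, 1/15 · 0.047619 = 0.0031746, 4/15 · 0.2381 = 0.063492, 1/15 · 0.41667 = 0.027778; with total 0.096032.
Hence P(r = 3 | data) = (0.0015873) / (0.096032) = 0.016529.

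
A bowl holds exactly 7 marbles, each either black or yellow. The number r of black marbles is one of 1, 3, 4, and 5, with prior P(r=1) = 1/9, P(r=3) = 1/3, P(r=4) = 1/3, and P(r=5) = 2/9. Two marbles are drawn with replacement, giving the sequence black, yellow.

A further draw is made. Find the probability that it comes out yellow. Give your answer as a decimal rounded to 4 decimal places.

Compute the likelihood of the observed sequence for each case: P(data | r = 1) = (1/7)(6/7) = 6/49; P(data | r = 3) = (3/7)(4/7) = 12/49; P(data | r = 4) = (4/7)(3/7) = 12/49; P(data | r = 5) = (5/7)(2/7) = 10/49.
Weighting by the prior gives 1/9 · 6/49 = 2/147, 1/3 · 12/49 = 4/49, 1/3 · 12/49 = 4/49, 2/9 · 10/49 = 20/441; summing to 2/9.
Normalising, the posterior is P(r = 1 | data) = 3/49, P(r = 3 | data) = 18/49, P(r = 4 | data) = 18/49, P(r = 5 | data) = 10/49.
Averaging over the posterior, P(yellow next | data) = (6/7)(3/49) + (4/7)(18/49) + (3/7)(18/49) + (2/7)(10/49) = 164/343.

0.4781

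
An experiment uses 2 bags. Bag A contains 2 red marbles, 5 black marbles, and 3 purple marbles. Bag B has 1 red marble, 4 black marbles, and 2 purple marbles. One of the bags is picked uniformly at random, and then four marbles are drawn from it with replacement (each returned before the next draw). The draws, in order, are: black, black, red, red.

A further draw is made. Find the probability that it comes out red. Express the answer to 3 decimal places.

0.177

Under each hypothesis, the probability of the observed sequence is: P(data | bag A) = (5/10)(5/10)(2/10)(2/10) = 0.01; P(data | bag B) = (4/7)(4/7)(1/7)(1/7) = 0.0066639.
The prior-weighted likelihoods are 1/2 · 0.01 = 0.005, 1/2 · 0.0066639 = 0.0033319; summing to 0.0083319.
Normalising, the posterior is P(bag A | data) = 0.6001, P(bag B | data) = 0.3999.
Averaging over the posterior, P(red next | data) = (1/5)(0.6001) + (1/7)(0.3999) = 0.17715.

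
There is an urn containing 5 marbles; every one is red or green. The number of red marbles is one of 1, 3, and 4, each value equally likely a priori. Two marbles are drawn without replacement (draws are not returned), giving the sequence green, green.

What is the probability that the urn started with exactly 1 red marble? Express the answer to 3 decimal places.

For each hypothesis, P(data | H) works out to: P(data | r = 1) = (4/5)(3/4) = 3/5; P(data | r = 3) = (2/5)(1/4) = 1/10; P(data | r = 4) = (1/5)(0/4) = 0.
The prior-weighted likelihoods are 1/3 · 3/5 = 1/5, 1/3 · 1/10 = 1/30, 1/3 · 0 = 0; with total 7/30.
Therefore the posterior P(r = 1 | data) = (1/5) / (7/30) = 6/7.

0.857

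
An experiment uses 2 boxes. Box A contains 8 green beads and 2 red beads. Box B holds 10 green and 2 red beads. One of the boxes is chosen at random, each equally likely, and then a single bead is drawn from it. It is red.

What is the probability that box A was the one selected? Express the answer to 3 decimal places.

The likelihood of this draw under each hypothesis: P(data | box A) = (2/10) = 1/5; P(data | box B) = (2/12) = 1/6.
The prior-weighted likelihoods are 1/2 · 1/5 = 1/10, 1/2 · 1/6 = 1/12; with total 11/60.
By Bayes' rule, P(box A | data) = (1/10) / (11/60) = 6/11.

0.545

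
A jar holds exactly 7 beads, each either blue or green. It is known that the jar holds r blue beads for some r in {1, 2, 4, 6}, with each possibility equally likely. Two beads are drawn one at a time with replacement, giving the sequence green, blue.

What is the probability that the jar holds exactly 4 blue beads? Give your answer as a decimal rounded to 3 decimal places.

Compute the likelihood of the observed sequence for each case: P(data | r = 1) = (6/7)(1/7) = 6/49; P(data | r = 2) = (5/7)(2/7) = 10/49; P(data | r = 4) = (3/7)(4/7) = 12/49; P(data | r = 6) = (1/7)(6/7) = 6/49.
Weighting by the prior gives 1/4 · 6/49 = 3/98, 1/4 · 10/49 = 5/98, 1/4 · 12/49 = 3/49, 1/4 · 6/49 = 3/98; summing to 17/98.
Therefore the posterior P(r = 4 | data) = (3/49) / (17/98) = 6/17.

0.353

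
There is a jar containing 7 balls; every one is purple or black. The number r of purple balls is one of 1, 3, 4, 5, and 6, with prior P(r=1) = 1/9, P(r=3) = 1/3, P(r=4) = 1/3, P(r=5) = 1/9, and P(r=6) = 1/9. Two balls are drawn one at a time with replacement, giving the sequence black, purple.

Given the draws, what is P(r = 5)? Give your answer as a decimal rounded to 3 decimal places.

0.106

The likelihood of the observed sequence under each hypothesis: P(data | r = 1) = (6/7)(1/7) = 6/49; P(data | r = 3) = (4/7)(3/7) = 12/49; P(data | r = 4) = (3/7)(4/7) = 12/49; P(data | r = 5) = (2/7)(5/7) = 10/49; P(data | r = 6) = (1/7)(6/7) = 6/49.
Weighting by the prior gives 1/9 · 6/49 = 2/147, 1/3 · 12/49 = 4/49, 1/3 · 12/49 = 4/49, 1/9 · 10/49 = 10/441, 1/9 · 6/49 = 2/147; these sum to 94/441.
By Bayes' rule, P(r = 5 | data) = (10/441) / (94/441) = 5/47.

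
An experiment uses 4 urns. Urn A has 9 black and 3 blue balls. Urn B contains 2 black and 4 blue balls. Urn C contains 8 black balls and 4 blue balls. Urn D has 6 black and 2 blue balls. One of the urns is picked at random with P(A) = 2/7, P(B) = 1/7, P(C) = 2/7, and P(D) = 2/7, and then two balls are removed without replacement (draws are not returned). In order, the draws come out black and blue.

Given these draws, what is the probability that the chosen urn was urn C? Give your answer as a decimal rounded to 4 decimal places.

0.3051

For each hypothesis, P(data | H) works out to: P(data | urn A) = (9/12)(3/11) = 0.20455; P(data | urn B) = (2/6)(4/5) = 0.26667; P(data | urn C) = (8/12)(4/11) = 0.24242; P(data | urn D) = (6/8)(2/7) = 0.21429.
The prior-weighted likelihoods are 2/7 · 0.20455 = 0.058442, 1/7 · 0.26667 = 0.038095, 2/7 · 0.24242 = 0.069264, 2/7 · 0.21429 = 0.061224; with total 0.22703.
Therefore the posterior P(urn C | data) = (0.069264) / (0.22703) = 0.30509.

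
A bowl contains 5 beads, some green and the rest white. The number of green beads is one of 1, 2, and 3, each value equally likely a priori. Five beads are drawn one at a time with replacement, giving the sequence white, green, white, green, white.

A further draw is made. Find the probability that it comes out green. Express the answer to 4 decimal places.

Under each hypothesis, the probability of the observed sequence is: P(data | r = 1) = (4/5)(1/5)(4/5)(1/5)(4/5) = 0.02048; P(data | r = 2) = (3/5)(2/5)(3/5)(2/5)(3/5) = 0.03456; P(data | r = 3) = (2/5)(3/5)(2/5)(3/5)(2/5) = 0.02304.
Weighting by the prior gives 1/3 · 0.02048 = 0.0068267, 1/3 · 0.03456 = 0.01152, 1/3 · 0.02304 = 0.00768; summing to 0.026027.
Dividing through by the total gives posterior P(r = 1 | data) = 0.2623, P(r = 2 | data) = 0.44262, P(r = 3 | data) = 0.29508.
The predictive probability is P(green next | data) = (1/5)(0.2623) + (2/5)(0.44262) + (3/5)(0.29508) = 0.40656.

0.4066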